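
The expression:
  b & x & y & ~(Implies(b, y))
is never true.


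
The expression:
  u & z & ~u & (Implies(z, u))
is never true.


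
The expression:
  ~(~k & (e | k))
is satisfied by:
  {k: True, e: False}
  {e: False, k: False}
  {e: True, k: True}


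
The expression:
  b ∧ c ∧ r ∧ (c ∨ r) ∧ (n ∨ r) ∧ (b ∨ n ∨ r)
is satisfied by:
  {r: True, c: True, b: True}


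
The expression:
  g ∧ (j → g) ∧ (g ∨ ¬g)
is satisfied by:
  {g: True}


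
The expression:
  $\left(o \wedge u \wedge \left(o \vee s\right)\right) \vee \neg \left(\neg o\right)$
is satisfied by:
  {o: True}


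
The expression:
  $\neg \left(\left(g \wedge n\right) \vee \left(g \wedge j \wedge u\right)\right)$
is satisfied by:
  {j: False, u: False, g: False, n: False}
  {u: True, n: False, j: False, g: False}
  {j: True, n: False, u: False, g: False}
  {u: True, j: True, n: False, g: False}
  {n: True, j: False, u: False, g: False}
  {n: True, u: True, j: False, g: False}
  {n: True, j: True, u: False, g: False}
  {n: True, u: True, j: True, g: False}
  {g: True, n: False, j: False, u: False}
  {g: True, u: True, n: False, j: False}
  {g: True, j: True, n: False, u: False}


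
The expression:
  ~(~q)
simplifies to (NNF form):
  q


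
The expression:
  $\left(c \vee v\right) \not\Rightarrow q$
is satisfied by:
  {c: True, v: True, q: False}
  {c: True, q: False, v: False}
  {v: True, q: False, c: False}


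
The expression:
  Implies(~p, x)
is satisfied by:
  {x: True, p: True}
  {x: True, p: False}
  {p: True, x: False}


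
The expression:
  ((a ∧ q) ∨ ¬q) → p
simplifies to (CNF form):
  (p ∨ q) ∧ (p ∨ ¬a)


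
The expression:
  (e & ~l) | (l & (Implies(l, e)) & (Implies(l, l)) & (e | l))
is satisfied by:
  {e: True}


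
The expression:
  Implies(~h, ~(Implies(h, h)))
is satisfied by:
  {h: True}


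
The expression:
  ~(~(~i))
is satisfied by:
  {i: False}


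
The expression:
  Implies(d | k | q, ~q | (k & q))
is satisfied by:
  {k: True, q: False}
  {q: False, k: False}
  {q: True, k: True}


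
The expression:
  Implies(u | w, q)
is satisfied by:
  {q: True, w: False, u: False}
  {q: True, u: True, w: False}
  {q: True, w: True, u: False}
  {q: True, u: True, w: True}
  {u: False, w: False, q: False}


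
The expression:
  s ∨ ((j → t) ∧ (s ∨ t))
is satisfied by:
  {t: True, s: True}
  {t: True, s: False}
  {s: True, t: False}


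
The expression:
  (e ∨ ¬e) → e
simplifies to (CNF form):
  e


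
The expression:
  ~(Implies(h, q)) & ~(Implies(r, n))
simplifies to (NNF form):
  h & r & ~n & ~q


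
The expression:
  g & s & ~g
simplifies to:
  False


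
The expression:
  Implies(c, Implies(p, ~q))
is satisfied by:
  {p: False, c: False, q: False}
  {q: True, p: False, c: False}
  {c: True, p: False, q: False}
  {q: True, c: True, p: False}
  {p: True, q: False, c: False}
  {q: True, p: True, c: False}
  {c: True, p: True, q: False}


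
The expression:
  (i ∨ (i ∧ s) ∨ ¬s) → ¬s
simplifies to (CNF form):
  ¬i ∨ ¬s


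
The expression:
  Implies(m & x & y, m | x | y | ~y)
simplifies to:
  True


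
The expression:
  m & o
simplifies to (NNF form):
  m & o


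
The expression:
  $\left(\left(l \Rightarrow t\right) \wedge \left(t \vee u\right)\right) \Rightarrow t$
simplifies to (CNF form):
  $l \vee t \vee \neg u$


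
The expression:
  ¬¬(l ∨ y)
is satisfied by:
  {y: True, l: True}
  {y: True, l: False}
  {l: True, y: False}


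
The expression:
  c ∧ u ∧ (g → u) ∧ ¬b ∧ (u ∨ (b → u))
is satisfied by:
  {c: True, u: True, b: False}


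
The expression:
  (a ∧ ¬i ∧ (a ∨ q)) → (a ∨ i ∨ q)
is always true.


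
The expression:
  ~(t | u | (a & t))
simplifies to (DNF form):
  ~t & ~u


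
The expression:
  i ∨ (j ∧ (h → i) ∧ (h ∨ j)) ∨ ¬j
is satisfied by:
  {i: True, h: False, j: False}
  {h: False, j: False, i: False}
  {i: True, j: True, h: False}
  {j: True, h: False, i: False}
  {i: True, h: True, j: False}
  {h: True, i: False, j: False}
  {i: True, j: True, h: True}


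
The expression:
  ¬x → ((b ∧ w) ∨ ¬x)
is always true.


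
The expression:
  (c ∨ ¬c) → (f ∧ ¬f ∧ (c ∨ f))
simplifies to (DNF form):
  False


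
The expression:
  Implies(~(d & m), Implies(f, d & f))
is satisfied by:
  {d: True, f: False}
  {f: False, d: False}
  {f: True, d: True}


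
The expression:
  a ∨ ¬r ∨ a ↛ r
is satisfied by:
  {a: True, r: False}
  {r: False, a: False}
  {r: True, a: True}


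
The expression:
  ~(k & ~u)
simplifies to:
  u | ~k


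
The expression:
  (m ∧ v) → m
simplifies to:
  True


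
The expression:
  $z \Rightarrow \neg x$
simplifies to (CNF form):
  $\neg x \vee \neg z$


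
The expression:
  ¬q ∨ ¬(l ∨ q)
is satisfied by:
  {q: False}


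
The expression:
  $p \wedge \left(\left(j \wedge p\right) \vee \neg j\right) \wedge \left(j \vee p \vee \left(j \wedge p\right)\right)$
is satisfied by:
  {p: True}


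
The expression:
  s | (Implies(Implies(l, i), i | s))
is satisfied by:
  {i: True, l: True, s: True}
  {i: True, l: True, s: False}
  {i: True, s: True, l: False}
  {i: True, s: False, l: False}
  {l: True, s: True, i: False}
  {l: True, s: False, i: False}
  {s: True, l: False, i: False}


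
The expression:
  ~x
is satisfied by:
  {x: False}


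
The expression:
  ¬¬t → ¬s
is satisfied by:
  {s: False, t: False}
  {t: True, s: False}
  {s: True, t: False}


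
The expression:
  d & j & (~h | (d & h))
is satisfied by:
  {j: True, d: True}


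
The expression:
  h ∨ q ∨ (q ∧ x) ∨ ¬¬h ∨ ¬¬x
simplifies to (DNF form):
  h ∨ q ∨ x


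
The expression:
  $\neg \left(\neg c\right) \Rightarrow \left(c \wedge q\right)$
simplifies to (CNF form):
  $q \vee \neg c$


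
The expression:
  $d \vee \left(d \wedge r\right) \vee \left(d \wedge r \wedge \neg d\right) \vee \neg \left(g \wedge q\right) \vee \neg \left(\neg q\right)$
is always true.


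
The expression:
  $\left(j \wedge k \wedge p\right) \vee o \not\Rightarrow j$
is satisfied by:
  {o: True, k: True, p: True, j: False}
  {o: True, k: True, p: False, j: False}
  {o: True, p: True, k: False, j: False}
  {o: True, p: False, k: False, j: False}
  {o: True, j: True, k: True, p: True}
  {j: True, k: True, p: True, o: False}


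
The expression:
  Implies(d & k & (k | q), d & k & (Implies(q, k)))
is always true.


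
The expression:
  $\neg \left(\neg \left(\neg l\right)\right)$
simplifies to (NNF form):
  $\neg l$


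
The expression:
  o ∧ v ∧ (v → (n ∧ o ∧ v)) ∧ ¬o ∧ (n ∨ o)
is never true.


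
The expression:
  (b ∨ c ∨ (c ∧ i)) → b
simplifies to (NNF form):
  b ∨ ¬c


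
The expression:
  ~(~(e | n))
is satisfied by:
  {n: True, e: True}
  {n: True, e: False}
  {e: True, n: False}


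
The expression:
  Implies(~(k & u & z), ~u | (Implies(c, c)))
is always true.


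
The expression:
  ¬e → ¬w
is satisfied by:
  {e: True, w: False}
  {w: False, e: False}
  {w: True, e: True}


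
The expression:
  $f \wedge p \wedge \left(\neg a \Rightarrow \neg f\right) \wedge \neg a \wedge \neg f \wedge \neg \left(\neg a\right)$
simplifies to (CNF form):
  $\text{False}$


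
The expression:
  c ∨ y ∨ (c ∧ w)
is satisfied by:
  {y: True, c: True}
  {y: True, c: False}
  {c: True, y: False}


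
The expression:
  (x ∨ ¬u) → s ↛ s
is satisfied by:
  {u: True, x: False}


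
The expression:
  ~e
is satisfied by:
  {e: False}


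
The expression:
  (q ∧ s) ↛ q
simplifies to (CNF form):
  False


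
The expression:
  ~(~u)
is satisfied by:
  {u: True}


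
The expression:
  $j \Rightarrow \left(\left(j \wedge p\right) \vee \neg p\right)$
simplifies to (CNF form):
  $\text{True}$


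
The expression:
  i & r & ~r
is never true.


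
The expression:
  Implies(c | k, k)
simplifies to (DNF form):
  k | ~c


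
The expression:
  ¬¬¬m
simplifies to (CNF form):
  ¬m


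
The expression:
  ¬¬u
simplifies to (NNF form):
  u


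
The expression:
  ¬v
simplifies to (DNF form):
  ¬v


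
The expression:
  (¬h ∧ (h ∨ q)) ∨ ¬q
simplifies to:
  ¬h ∨ ¬q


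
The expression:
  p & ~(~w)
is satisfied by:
  {p: True, w: True}


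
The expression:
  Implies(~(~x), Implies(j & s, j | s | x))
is always true.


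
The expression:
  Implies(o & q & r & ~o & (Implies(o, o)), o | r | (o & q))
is always true.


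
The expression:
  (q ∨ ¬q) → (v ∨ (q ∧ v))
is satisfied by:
  {v: True}


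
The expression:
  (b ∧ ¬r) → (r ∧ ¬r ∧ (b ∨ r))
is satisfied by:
  {r: True, b: False}
  {b: False, r: False}
  {b: True, r: True}


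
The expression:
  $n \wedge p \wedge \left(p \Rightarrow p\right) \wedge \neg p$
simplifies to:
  $\text{False}$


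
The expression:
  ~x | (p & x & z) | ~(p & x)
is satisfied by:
  {z: True, p: False, x: False}
  {p: False, x: False, z: False}
  {x: True, z: True, p: False}
  {x: True, p: False, z: False}
  {z: True, p: True, x: False}
  {p: True, z: False, x: False}
  {x: True, p: True, z: True}


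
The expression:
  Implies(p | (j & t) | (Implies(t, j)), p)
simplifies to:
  p | (t & ~j)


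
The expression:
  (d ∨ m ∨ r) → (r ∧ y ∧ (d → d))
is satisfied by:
  {r: True, y: True, m: False, d: False}
  {r: True, d: True, y: True, m: False}
  {r: True, y: True, m: True, d: False}
  {r: True, d: True, y: True, m: True}
  {y: True, d: False, m: False, r: False}
  {d: False, m: False, y: False, r: False}


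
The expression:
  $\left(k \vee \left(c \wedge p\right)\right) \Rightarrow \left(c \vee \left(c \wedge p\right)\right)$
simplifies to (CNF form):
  $c \vee \neg k$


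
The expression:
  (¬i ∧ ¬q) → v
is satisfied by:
  {i: True, q: True, v: True}
  {i: True, q: True, v: False}
  {i: True, v: True, q: False}
  {i: True, v: False, q: False}
  {q: True, v: True, i: False}
  {q: True, v: False, i: False}
  {v: True, q: False, i: False}


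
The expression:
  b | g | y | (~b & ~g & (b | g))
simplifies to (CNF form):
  b | g | y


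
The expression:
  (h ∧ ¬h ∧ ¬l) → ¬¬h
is always true.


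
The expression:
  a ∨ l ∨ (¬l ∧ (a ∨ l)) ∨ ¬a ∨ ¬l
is always true.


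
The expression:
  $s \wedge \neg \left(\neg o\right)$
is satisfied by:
  {s: True, o: True}


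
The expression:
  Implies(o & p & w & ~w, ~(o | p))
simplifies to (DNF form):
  True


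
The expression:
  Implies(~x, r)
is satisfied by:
  {r: True, x: True}
  {r: True, x: False}
  {x: True, r: False}


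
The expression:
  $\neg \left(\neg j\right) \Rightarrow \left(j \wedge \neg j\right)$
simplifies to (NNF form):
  $\neg j$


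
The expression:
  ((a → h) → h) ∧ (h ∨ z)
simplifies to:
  h ∨ (a ∧ z)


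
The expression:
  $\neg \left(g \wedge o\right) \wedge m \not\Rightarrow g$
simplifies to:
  $m \wedge \neg g$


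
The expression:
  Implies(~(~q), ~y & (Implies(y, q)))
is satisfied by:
  {q: False, y: False}
  {y: True, q: False}
  {q: True, y: False}


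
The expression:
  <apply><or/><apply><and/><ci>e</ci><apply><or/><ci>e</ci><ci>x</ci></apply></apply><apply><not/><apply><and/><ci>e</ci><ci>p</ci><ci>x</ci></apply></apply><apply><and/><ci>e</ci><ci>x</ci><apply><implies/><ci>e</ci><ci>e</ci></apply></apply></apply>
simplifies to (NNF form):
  <true/>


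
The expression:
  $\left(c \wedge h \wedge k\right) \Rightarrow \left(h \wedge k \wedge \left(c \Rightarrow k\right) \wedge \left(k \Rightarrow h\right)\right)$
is always true.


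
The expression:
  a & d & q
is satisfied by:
  {a: True, d: True, q: True}


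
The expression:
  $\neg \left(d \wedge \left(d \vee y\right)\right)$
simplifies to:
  $\neg d$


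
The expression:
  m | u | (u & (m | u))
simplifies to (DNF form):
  m | u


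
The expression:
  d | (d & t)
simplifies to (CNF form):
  d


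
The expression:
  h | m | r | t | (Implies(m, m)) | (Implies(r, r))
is always true.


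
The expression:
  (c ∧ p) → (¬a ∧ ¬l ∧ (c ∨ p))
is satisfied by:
  {a: False, l: False, c: False, p: False}
  {l: True, p: False, a: False, c: False}
  {a: True, p: False, l: False, c: False}
  {l: True, a: True, p: False, c: False}
  {p: True, a: False, l: False, c: False}
  {p: True, l: True, a: False, c: False}
  {p: True, a: True, l: False, c: False}
  {p: True, l: True, a: True, c: False}
  {c: True, p: False, a: False, l: False}
  {c: True, l: True, p: False, a: False}
  {c: True, a: True, p: False, l: False}
  {c: True, l: True, a: True, p: False}
  {c: True, p: True, a: False, l: False}


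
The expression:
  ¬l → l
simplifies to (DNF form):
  l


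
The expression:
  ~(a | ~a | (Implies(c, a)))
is never true.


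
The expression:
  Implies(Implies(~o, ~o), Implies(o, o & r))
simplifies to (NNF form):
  r | ~o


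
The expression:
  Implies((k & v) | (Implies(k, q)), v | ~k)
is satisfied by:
  {v: True, k: False, q: False}
  {k: False, q: False, v: False}
  {q: True, v: True, k: False}
  {q: True, k: False, v: False}
  {v: True, k: True, q: False}
  {k: True, v: False, q: False}
  {q: True, k: True, v: True}


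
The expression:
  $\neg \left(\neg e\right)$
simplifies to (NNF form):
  $e$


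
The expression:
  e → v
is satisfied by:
  {v: True, e: False}
  {e: False, v: False}
  {e: True, v: True}


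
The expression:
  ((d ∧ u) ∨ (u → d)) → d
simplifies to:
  d ∨ u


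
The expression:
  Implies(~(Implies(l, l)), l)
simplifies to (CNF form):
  True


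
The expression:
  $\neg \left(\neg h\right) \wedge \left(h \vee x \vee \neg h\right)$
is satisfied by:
  {h: True}


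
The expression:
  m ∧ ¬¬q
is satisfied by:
  {m: True, q: True}


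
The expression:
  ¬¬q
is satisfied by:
  {q: True}


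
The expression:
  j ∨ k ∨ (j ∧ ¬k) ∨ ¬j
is always true.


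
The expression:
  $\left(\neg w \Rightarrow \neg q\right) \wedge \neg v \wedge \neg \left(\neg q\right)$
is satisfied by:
  {w: True, q: True, v: False}


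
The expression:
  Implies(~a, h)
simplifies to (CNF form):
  a | h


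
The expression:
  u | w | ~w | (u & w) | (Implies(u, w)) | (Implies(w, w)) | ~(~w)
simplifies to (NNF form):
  True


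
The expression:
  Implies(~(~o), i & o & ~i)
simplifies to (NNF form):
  ~o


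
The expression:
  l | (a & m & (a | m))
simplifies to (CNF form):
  (a | l) & (l | m)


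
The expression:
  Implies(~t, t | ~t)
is always true.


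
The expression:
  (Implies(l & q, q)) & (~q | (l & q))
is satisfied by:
  {l: True, q: False}
  {q: False, l: False}
  {q: True, l: True}


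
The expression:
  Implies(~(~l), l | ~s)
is always true.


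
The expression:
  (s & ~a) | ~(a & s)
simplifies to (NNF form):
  ~a | ~s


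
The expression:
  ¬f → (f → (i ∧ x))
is always true.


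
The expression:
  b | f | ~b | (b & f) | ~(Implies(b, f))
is always true.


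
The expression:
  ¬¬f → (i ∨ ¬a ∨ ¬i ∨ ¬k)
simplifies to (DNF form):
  True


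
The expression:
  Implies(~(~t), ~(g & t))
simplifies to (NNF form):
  ~g | ~t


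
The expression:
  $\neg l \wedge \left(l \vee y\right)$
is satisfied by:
  {y: True, l: False}


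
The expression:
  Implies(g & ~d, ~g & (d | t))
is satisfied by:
  {d: True, g: False}
  {g: False, d: False}
  {g: True, d: True}


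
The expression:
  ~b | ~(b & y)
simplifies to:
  ~b | ~y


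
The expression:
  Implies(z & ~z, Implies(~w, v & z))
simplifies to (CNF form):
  True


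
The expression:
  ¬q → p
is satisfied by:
  {q: True, p: True}
  {q: True, p: False}
  {p: True, q: False}


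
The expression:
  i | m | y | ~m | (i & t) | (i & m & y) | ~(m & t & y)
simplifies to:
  True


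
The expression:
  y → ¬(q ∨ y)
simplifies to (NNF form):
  ¬y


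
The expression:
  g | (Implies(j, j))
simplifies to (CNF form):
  True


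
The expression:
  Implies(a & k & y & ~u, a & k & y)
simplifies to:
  True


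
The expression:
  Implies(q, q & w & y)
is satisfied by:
  {y: True, w: True, q: False}
  {y: True, w: False, q: False}
  {w: True, y: False, q: False}
  {y: False, w: False, q: False}
  {y: True, q: True, w: True}


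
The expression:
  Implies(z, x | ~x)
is always true.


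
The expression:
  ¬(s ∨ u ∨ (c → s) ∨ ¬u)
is never true.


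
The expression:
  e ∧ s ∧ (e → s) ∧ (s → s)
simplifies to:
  e ∧ s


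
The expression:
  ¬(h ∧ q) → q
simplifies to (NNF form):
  q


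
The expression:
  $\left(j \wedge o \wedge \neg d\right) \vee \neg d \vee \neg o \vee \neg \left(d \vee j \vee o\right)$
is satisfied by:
  {o: False, d: False}
  {d: True, o: False}
  {o: True, d: False}


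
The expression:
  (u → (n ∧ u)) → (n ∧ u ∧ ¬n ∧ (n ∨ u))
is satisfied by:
  {u: True, n: False}


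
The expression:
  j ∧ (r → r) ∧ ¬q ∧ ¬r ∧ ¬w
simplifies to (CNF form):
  j ∧ ¬q ∧ ¬r ∧ ¬w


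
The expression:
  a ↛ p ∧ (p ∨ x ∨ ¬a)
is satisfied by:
  {a: True, x: True, p: False}


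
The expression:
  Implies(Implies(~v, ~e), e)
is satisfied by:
  {e: True}


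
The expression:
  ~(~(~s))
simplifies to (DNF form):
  ~s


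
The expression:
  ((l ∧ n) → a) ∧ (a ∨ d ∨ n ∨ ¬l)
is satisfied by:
  {a: True, d: True, n: False, l: False}
  {a: True, n: False, l: False, d: False}
  {a: True, d: True, n: True, l: False}
  {a: True, n: True, l: False, d: False}
  {d: True, n: False, l: False, a: False}
  {d: False, n: False, l: False, a: False}
  {d: True, n: True, l: False, a: False}
  {n: True, d: False, l: False, a: False}
  {d: True, l: True, a: True, n: False}
  {l: True, a: True, d: False, n: False}
  {d: True, l: True, a: True, n: True}
  {l: True, a: True, n: True, d: False}
  {l: True, d: True, a: False, n: False}


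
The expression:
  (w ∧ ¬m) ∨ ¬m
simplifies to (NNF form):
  ¬m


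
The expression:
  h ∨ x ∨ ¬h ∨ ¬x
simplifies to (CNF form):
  True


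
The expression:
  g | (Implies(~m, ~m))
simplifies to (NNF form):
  True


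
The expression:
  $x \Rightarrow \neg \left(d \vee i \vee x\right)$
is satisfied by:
  {x: False}


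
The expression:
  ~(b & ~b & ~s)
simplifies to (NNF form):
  True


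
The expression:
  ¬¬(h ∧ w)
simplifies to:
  h ∧ w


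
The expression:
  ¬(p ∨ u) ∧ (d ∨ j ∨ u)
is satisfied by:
  {d: True, j: True, u: False, p: False}
  {d: True, u: False, p: False, j: False}
  {j: True, u: False, p: False, d: False}


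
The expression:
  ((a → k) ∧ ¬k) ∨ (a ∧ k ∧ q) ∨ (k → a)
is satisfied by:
  {a: True, k: False}
  {k: False, a: False}
  {k: True, a: True}


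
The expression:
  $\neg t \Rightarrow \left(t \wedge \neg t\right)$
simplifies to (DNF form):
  $t$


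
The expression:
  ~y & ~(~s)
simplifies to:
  s & ~y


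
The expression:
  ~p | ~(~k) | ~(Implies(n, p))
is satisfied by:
  {k: True, p: False}
  {p: False, k: False}
  {p: True, k: True}


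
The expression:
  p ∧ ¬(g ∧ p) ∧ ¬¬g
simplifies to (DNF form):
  False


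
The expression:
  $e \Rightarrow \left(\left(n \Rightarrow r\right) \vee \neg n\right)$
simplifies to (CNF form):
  $r \vee \neg e \vee \neg n$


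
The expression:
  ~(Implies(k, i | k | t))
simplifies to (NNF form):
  False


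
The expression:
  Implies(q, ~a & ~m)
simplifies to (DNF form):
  ~q | (~a & ~m)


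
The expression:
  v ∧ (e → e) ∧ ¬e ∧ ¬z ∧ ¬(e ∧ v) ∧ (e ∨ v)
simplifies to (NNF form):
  v ∧ ¬e ∧ ¬z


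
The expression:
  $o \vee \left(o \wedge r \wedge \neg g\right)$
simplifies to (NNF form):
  $o$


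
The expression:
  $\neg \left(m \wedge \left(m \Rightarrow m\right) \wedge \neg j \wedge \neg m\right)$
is always true.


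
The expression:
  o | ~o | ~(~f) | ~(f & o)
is always true.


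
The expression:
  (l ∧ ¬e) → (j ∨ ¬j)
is always true.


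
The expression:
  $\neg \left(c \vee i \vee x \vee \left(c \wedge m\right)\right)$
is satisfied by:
  {x: False, i: False, c: False}


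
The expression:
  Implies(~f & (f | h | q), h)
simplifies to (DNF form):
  f | h | ~q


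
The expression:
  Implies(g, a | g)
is always true.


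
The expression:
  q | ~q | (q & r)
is always true.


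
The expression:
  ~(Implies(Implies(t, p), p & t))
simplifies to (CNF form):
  ~t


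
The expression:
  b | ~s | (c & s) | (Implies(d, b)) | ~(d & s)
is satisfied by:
  {b: True, c: True, s: False, d: False}
  {b: True, s: False, c: False, d: False}
  {c: True, b: False, s: False, d: False}
  {b: False, s: False, c: False, d: False}
  {d: True, b: True, c: True, s: False}
  {d: True, b: True, s: False, c: False}
  {d: True, c: True, b: False, s: False}
  {d: True, b: False, s: False, c: False}
  {b: True, s: True, c: True, d: False}
  {b: True, s: True, d: False, c: False}
  {s: True, c: True, d: False, b: False}
  {s: True, d: False, c: False, b: False}
  {b: True, s: True, d: True, c: True}
  {b: True, s: True, d: True, c: False}
  {s: True, d: True, c: True, b: False}


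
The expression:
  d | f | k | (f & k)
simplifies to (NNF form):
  d | f | k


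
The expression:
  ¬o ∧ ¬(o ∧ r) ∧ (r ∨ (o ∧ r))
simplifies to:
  r ∧ ¬o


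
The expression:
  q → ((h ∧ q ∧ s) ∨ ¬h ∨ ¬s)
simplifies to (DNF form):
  True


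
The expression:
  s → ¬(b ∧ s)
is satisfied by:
  {s: False, b: False}
  {b: True, s: False}
  {s: True, b: False}


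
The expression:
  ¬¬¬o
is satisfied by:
  {o: False}


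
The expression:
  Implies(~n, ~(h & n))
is always true.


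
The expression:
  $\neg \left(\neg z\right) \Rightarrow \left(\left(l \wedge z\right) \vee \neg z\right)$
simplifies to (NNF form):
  $l \vee \neg z$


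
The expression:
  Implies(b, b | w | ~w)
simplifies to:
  True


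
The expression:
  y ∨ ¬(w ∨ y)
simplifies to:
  y ∨ ¬w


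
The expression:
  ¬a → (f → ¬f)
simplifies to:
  a ∨ ¬f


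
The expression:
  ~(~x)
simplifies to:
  x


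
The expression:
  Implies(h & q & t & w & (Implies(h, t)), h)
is always true.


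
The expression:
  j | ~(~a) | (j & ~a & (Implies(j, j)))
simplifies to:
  a | j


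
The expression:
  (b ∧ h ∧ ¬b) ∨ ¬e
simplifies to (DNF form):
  ¬e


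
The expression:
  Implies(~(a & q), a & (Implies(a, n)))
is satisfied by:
  {a: True, n: True, q: True}
  {a: True, n: True, q: False}
  {a: True, q: True, n: False}


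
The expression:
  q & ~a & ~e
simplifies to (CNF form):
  q & ~a & ~e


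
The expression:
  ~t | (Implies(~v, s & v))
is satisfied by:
  {v: True, t: False}
  {t: False, v: False}
  {t: True, v: True}


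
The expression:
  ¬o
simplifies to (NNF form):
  ¬o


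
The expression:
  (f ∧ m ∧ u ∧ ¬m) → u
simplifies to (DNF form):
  True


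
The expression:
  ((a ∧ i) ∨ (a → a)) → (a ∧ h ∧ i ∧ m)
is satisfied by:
  {a: True, m: True, h: True, i: True}


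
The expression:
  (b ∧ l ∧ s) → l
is always true.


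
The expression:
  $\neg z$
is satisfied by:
  {z: False}


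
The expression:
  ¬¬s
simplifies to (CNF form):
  s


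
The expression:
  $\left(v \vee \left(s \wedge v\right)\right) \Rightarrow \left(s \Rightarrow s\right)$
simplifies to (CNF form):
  $\text{True}$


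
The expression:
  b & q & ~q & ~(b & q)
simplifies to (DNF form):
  False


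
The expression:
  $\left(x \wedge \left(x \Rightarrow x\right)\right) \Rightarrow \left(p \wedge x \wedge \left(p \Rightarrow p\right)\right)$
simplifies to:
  $p \vee \neg x$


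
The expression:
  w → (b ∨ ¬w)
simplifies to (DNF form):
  b ∨ ¬w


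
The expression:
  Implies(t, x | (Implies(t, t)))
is always true.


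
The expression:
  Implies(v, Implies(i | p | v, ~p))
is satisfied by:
  {p: False, v: False}
  {v: True, p: False}
  {p: True, v: False}


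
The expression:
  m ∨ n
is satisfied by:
  {n: True, m: True}
  {n: True, m: False}
  {m: True, n: False}


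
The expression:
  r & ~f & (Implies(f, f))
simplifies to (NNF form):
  r & ~f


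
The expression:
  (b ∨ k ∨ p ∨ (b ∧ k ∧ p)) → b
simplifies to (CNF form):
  (b ∨ ¬k) ∧ (b ∨ ¬p)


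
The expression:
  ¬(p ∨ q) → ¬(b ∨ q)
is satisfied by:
  {q: True, p: True, b: False}
  {q: True, p: False, b: False}
  {p: True, q: False, b: False}
  {q: False, p: False, b: False}
  {b: True, q: True, p: True}
  {b: True, q: True, p: False}
  {b: True, p: True, q: False}


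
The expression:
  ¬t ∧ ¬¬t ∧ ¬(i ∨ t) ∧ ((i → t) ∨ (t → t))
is never true.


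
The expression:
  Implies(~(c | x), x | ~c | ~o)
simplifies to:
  True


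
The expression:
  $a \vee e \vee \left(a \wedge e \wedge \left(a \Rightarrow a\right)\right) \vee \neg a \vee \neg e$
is always true.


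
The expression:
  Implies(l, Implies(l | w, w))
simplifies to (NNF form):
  w | ~l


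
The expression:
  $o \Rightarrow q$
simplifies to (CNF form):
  $q \vee \neg o$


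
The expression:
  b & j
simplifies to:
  b & j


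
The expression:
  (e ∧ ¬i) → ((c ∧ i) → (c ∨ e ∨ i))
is always true.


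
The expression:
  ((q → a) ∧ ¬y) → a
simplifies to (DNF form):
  a ∨ q ∨ y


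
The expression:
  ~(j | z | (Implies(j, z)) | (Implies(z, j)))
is never true.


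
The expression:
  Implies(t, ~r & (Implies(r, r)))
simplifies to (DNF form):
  ~r | ~t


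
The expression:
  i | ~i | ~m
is always true.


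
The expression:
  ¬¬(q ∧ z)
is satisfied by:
  {z: True, q: True}


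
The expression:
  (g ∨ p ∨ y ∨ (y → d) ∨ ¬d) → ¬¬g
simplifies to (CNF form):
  g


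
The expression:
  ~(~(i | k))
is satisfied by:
  {i: True, k: True}
  {i: True, k: False}
  {k: True, i: False}


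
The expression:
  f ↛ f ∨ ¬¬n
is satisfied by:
  {n: True}


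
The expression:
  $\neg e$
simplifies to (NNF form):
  $\neg e$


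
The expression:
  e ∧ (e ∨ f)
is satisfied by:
  {e: True}


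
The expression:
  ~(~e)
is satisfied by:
  {e: True}


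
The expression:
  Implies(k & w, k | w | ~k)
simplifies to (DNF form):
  True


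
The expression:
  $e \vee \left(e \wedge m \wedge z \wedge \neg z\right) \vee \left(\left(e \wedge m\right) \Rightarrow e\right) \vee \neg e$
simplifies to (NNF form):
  $\text{True}$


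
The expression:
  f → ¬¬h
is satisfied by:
  {h: True, f: False}
  {f: False, h: False}
  {f: True, h: True}


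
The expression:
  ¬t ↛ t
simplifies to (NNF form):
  True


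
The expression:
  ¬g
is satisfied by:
  {g: False}


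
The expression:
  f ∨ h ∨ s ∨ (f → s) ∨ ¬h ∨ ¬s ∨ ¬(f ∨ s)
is always true.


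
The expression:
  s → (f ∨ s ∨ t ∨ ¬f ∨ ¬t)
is always true.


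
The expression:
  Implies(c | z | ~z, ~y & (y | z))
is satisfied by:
  {z: True, y: False}


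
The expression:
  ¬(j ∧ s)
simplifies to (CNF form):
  ¬j ∨ ¬s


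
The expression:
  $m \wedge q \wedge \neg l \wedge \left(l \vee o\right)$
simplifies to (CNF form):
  $m \wedge o \wedge q \wedge \neg l$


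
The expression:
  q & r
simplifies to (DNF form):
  q & r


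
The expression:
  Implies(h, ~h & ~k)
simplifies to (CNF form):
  ~h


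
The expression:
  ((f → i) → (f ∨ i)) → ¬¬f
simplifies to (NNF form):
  f ∨ ¬i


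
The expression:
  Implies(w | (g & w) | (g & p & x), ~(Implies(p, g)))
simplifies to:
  (p & ~g) | (~p & ~w) | (~w & ~x)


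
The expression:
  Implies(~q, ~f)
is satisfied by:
  {q: True, f: False}
  {f: False, q: False}
  {f: True, q: True}


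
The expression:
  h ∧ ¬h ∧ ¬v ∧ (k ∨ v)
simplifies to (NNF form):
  False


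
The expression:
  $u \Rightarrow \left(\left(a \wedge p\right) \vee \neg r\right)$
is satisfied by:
  {a: True, p: True, u: False, r: False}
  {a: True, p: False, u: False, r: False}
  {p: True, a: False, u: False, r: False}
  {a: False, p: False, u: False, r: False}
  {r: True, a: True, p: True, u: False}
  {r: True, a: True, p: False, u: False}
  {r: True, p: True, a: False, u: False}
  {r: True, p: False, a: False, u: False}
  {a: True, u: True, p: True, r: False}
  {a: True, u: True, p: False, r: False}
  {u: True, p: True, a: False, r: False}
  {u: True, a: False, p: False, r: False}
  {r: True, a: True, u: True, p: True}


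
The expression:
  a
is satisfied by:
  {a: True}


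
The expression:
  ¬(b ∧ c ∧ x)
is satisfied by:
  {c: False, x: False, b: False}
  {b: True, c: False, x: False}
  {x: True, c: False, b: False}
  {b: True, x: True, c: False}
  {c: True, b: False, x: False}
  {b: True, c: True, x: False}
  {x: True, c: True, b: False}


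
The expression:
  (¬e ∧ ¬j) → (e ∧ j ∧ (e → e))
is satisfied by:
  {e: True, j: True}
  {e: True, j: False}
  {j: True, e: False}


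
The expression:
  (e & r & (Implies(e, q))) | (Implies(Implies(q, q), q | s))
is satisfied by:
  {q: True, s: True}
  {q: True, s: False}
  {s: True, q: False}


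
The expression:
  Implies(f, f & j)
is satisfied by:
  {j: True, f: False}
  {f: False, j: False}
  {f: True, j: True}


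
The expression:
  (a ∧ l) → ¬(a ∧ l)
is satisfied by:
  {l: False, a: False}
  {a: True, l: False}
  {l: True, a: False}


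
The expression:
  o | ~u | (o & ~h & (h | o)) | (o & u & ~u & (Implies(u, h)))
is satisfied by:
  {o: True, u: False}
  {u: False, o: False}
  {u: True, o: True}


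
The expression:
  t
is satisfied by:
  {t: True}


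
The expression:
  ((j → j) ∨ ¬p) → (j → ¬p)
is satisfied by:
  {p: False, j: False}
  {j: True, p: False}
  {p: True, j: False}


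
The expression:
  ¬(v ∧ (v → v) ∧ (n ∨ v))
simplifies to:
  ¬v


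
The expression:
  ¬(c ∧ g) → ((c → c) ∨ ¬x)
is always true.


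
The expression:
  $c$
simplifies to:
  $c$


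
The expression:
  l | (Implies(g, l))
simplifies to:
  l | ~g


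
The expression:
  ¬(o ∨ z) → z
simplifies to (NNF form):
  o ∨ z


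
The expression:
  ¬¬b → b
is always true.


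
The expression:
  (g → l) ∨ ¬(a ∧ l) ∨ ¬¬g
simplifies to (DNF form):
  True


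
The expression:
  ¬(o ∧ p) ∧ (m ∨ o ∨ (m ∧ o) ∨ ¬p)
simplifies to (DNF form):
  (m ∧ ¬o) ∨ ¬p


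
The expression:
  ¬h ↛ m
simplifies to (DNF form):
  ¬h ∧ ¬m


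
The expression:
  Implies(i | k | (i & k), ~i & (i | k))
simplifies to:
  ~i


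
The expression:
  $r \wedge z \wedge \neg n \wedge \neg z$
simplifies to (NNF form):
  $\text{False}$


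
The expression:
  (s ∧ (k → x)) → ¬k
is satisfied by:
  {s: False, k: False, x: False}
  {x: True, s: False, k: False}
  {k: True, s: False, x: False}
  {x: True, k: True, s: False}
  {s: True, x: False, k: False}
  {x: True, s: True, k: False}
  {k: True, s: True, x: False}


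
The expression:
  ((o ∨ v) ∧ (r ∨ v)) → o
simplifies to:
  o ∨ ¬v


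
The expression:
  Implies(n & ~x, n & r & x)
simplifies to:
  x | ~n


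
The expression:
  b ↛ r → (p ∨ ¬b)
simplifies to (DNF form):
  p ∨ r ∨ ¬b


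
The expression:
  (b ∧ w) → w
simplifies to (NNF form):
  True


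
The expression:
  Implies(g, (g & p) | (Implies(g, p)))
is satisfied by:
  {p: True, g: False}
  {g: False, p: False}
  {g: True, p: True}


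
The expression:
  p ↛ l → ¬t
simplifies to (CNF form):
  l ∨ ¬p ∨ ¬t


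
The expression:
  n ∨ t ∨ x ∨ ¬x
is always true.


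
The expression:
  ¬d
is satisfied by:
  {d: False}


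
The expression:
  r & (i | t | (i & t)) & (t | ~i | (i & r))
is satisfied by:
  {r: True, i: True, t: True}
  {r: True, i: True, t: False}
  {r: True, t: True, i: False}


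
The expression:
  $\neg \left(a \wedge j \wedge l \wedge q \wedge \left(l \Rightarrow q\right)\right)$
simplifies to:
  $\neg a \vee \neg j \vee \neg l \vee \neg q$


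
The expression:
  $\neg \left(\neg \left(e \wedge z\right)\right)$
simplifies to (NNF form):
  $e \wedge z$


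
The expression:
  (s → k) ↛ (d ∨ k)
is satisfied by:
  {d: False, k: False, s: False}


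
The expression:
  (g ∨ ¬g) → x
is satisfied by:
  {x: True}


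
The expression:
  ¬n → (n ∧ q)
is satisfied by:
  {n: True}


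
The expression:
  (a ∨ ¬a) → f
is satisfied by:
  {f: True}


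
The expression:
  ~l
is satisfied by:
  {l: False}


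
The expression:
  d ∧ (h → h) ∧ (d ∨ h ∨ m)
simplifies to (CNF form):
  d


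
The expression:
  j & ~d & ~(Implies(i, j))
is never true.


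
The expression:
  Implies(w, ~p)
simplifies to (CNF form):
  ~p | ~w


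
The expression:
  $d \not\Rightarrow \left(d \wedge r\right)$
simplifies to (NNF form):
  $d \wedge \neg r$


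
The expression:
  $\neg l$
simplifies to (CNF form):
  $\neg l$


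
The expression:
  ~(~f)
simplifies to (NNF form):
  f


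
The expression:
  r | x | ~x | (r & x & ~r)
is always true.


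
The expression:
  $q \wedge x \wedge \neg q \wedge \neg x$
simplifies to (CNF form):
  $\text{False}$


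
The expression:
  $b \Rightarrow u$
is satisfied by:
  {u: True, b: False}
  {b: False, u: False}
  {b: True, u: True}


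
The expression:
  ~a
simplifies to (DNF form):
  ~a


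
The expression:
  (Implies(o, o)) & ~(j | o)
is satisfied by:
  {o: False, j: False}


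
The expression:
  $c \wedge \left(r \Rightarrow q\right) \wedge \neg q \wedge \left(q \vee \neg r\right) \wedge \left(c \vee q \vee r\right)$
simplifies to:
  $c \wedge \neg q \wedge \neg r$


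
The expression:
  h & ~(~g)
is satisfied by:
  {h: True, g: True}


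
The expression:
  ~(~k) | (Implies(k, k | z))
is always true.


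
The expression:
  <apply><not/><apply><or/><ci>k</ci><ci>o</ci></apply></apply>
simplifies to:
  <apply><and/><apply><not/><ci>k</ci></apply><apply><not/><ci>o</ci></apply></apply>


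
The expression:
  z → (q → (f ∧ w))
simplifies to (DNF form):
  (f ∧ w) ∨ ¬q ∨ ¬z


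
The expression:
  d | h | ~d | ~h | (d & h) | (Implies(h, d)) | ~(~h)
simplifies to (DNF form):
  True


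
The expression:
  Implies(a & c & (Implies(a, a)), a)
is always true.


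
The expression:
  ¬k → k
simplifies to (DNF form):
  k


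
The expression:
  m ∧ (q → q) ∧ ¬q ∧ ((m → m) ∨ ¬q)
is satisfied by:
  {m: True, q: False}


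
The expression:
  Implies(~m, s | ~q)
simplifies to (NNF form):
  m | s | ~q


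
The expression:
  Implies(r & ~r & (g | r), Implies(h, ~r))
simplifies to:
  True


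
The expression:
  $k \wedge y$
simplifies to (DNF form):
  $k \wedge y$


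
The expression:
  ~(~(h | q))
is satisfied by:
  {q: True, h: True}
  {q: True, h: False}
  {h: True, q: False}


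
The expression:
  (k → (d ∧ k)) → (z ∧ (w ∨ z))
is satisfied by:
  {z: True, k: True, d: False}
  {z: True, k: False, d: False}
  {d: True, z: True, k: True}
  {d: True, z: True, k: False}
  {k: True, d: False, z: False}


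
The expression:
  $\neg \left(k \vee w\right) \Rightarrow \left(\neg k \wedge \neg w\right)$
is always true.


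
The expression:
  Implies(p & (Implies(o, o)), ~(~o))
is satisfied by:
  {o: True, p: False}
  {p: False, o: False}
  {p: True, o: True}


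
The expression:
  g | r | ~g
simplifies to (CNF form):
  True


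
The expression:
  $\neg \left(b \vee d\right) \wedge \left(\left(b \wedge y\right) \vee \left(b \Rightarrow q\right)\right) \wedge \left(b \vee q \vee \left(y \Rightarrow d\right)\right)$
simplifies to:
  $\neg b \wedge \neg d \wedge \left(q \vee \neg y\right)$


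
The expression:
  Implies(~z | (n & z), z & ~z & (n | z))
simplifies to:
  z & ~n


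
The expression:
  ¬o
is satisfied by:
  {o: False}


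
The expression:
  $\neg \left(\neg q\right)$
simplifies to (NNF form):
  $q$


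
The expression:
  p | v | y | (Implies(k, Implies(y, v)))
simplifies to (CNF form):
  True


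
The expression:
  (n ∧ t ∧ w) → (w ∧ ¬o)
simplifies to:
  ¬n ∨ ¬o ∨ ¬t ∨ ¬w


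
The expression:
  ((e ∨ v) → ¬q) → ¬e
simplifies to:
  q ∨ ¬e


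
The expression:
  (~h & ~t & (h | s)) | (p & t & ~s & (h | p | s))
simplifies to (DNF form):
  (p & t & ~s) | (p & t & ~t) | (s & t & ~s) | (s & t & ~t) | (s & ~h & ~s) | (s & ~h & ~t) | (p & s & t & ~s) | (p & s & t & ~t) | (p & s & ~h & ~s) | (p & s & ~h & ~t) | (p & t & ~h & ~s) | (p & t & ~h & ~t) | (s & t & ~h & ~s) | (s & t & ~h & ~t)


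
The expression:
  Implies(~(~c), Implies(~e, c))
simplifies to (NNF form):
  True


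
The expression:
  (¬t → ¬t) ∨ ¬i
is always true.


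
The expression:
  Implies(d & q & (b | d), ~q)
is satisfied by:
  {q: False, d: False}
  {d: True, q: False}
  {q: True, d: False}


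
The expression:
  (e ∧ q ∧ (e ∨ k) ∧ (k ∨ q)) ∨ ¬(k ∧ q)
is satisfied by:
  {e: True, k: False, q: False}
  {e: False, k: False, q: False}
  {q: True, e: True, k: False}
  {q: True, e: False, k: False}
  {k: True, e: True, q: False}
  {k: True, e: False, q: False}
  {k: True, q: True, e: True}


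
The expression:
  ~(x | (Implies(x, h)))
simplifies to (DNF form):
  False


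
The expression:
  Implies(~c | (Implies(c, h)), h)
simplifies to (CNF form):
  c | h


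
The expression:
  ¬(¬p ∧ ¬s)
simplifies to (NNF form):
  p ∨ s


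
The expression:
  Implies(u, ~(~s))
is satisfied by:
  {s: True, u: False}
  {u: False, s: False}
  {u: True, s: True}


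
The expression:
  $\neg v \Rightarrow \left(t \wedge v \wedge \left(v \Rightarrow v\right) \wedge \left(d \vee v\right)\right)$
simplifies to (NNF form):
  $v$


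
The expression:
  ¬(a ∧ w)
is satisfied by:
  {w: False, a: False}
  {a: True, w: False}
  {w: True, a: False}


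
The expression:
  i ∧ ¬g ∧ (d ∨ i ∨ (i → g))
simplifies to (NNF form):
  i ∧ ¬g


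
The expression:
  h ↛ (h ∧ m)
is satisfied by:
  {h: True, m: False}
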